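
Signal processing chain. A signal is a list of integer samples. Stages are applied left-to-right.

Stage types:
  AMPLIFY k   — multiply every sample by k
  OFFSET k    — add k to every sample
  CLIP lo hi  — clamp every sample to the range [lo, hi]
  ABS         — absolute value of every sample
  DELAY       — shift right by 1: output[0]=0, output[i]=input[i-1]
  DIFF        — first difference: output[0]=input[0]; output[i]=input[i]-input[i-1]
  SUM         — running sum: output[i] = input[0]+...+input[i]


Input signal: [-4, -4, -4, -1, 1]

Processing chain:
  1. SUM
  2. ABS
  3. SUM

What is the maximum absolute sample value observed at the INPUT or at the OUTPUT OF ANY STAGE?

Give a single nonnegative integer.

Answer: 49

Derivation:
Input: [-4, -4, -4, -1, 1] (max |s|=4)
Stage 1 (SUM): sum[0..0]=-4, sum[0..1]=-8, sum[0..2]=-12, sum[0..3]=-13, sum[0..4]=-12 -> [-4, -8, -12, -13, -12] (max |s|=13)
Stage 2 (ABS): |-4|=4, |-8|=8, |-12|=12, |-13|=13, |-12|=12 -> [4, 8, 12, 13, 12] (max |s|=13)
Stage 3 (SUM): sum[0..0]=4, sum[0..1]=12, sum[0..2]=24, sum[0..3]=37, sum[0..4]=49 -> [4, 12, 24, 37, 49] (max |s|=49)
Overall max amplitude: 49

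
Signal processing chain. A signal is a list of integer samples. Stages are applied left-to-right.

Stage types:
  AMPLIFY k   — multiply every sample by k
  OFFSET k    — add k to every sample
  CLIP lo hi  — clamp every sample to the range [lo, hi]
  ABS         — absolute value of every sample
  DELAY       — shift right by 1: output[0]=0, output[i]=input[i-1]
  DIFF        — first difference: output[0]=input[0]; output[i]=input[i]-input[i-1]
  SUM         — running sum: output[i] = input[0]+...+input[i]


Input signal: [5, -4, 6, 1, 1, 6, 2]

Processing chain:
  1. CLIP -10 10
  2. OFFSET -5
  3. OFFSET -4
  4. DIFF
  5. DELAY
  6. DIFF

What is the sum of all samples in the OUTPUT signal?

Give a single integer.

Input: [5, -4, 6, 1, 1, 6, 2]
Stage 1 (CLIP -10 10): clip(5,-10,10)=5, clip(-4,-10,10)=-4, clip(6,-10,10)=6, clip(1,-10,10)=1, clip(1,-10,10)=1, clip(6,-10,10)=6, clip(2,-10,10)=2 -> [5, -4, 6, 1, 1, 6, 2]
Stage 2 (OFFSET -5): 5+-5=0, -4+-5=-9, 6+-5=1, 1+-5=-4, 1+-5=-4, 6+-5=1, 2+-5=-3 -> [0, -9, 1, -4, -4, 1, -3]
Stage 3 (OFFSET -4): 0+-4=-4, -9+-4=-13, 1+-4=-3, -4+-4=-8, -4+-4=-8, 1+-4=-3, -3+-4=-7 -> [-4, -13, -3, -8, -8, -3, -7]
Stage 4 (DIFF): s[0]=-4, -13--4=-9, -3--13=10, -8--3=-5, -8--8=0, -3--8=5, -7--3=-4 -> [-4, -9, 10, -5, 0, 5, -4]
Stage 5 (DELAY): [0, -4, -9, 10, -5, 0, 5] = [0, -4, -9, 10, -5, 0, 5] -> [0, -4, -9, 10, -5, 0, 5]
Stage 6 (DIFF): s[0]=0, -4-0=-4, -9--4=-5, 10--9=19, -5-10=-15, 0--5=5, 5-0=5 -> [0, -4, -5, 19, -15, 5, 5]
Output sum: 5

Answer: 5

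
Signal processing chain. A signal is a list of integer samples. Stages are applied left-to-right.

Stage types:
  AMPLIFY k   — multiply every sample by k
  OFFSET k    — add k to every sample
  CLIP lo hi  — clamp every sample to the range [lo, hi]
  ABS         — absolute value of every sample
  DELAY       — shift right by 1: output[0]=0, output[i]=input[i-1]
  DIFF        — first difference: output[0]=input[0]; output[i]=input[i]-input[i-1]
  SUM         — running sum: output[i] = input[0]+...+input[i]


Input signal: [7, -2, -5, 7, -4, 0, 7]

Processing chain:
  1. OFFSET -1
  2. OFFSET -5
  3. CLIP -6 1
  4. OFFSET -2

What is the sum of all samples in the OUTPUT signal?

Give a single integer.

Input: [7, -2, -5, 7, -4, 0, 7]
Stage 1 (OFFSET -1): 7+-1=6, -2+-1=-3, -5+-1=-6, 7+-1=6, -4+-1=-5, 0+-1=-1, 7+-1=6 -> [6, -3, -6, 6, -5, -1, 6]
Stage 2 (OFFSET -5): 6+-5=1, -3+-5=-8, -6+-5=-11, 6+-5=1, -5+-5=-10, -1+-5=-6, 6+-5=1 -> [1, -8, -11, 1, -10, -6, 1]
Stage 3 (CLIP -6 1): clip(1,-6,1)=1, clip(-8,-6,1)=-6, clip(-11,-6,1)=-6, clip(1,-6,1)=1, clip(-10,-6,1)=-6, clip(-6,-6,1)=-6, clip(1,-6,1)=1 -> [1, -6, -6, 1, -6, -6, 1]
Stage 4 (OFFSET -2): 1+-2=-1, -6+-2=-8, -6+-2=-8, 1+-2=-1, -6+-2=-8, -6+-2=-8, 1+-2=-1 -> [-1, -8, -8, -1, -8, -8, -1]
Output sum: -35

Answer: -35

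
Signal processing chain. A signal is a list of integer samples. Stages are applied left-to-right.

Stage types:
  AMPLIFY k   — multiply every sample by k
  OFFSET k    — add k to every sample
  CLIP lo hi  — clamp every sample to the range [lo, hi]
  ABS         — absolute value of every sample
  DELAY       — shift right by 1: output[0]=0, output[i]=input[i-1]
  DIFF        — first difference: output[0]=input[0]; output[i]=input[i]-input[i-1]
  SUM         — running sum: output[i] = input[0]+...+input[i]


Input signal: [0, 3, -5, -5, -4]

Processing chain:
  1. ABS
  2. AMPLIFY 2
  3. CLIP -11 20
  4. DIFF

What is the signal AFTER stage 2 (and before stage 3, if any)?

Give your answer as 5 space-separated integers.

Answer: 0 6 10 10 8

Derivation:
Input: [0, 3, -5, -5, -4]
Stage 1 (ABS): |0|=0, |3|=3, |-5|=5, |-5|=5, |-4|=4 -> [0, 3, 5, 5, 4]
Stage 2 (AMPLIFY 2): 0*2=0, 3*2=6, 5*2=10, 5*2=10, 4*2=8 -> [0, 6, 10, 10, 8]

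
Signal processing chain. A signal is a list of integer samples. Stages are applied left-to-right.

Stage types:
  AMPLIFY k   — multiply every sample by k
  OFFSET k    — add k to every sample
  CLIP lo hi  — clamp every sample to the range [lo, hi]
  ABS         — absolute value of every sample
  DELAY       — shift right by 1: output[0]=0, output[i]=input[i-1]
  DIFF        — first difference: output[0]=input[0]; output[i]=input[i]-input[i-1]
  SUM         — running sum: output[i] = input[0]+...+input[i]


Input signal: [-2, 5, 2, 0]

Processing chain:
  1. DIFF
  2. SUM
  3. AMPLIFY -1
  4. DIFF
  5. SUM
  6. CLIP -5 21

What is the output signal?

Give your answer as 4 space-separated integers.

Input: [-2, 5, 2, 0]
Stage 1 (DIFF): s[0]=-2, 5--2=7, 2-5=-3, 0-2=-2 -> [-2, 7, -3, -2]
Stage 2 (SUM): sum[0..0]=-2, sum[0..1]=5, sum[0..2]=2, sum[0..3]=0 -> [-2, 5, 2, 0]
Stage 3 (AMPLIFY -1): -2*-1=2, 5*-1=-5, 2*-1=-2, 0*-1=0 -> [2, -5, -2, 0]
Stage 4 (DIFF): s[0]=2, -5-2=-7, -2--5=3, 0--2=2 -> [2, -7, 3, 2]
Stage 5 (SUM): sum[0..0]=2, sum[0..1]=-5, sum[0..2]=-2, sum[0..3]=0 -> [2, -5, -2, 0]
Stage 6 (CLIP -5 21): clip(2,-5,21)=2, clip(-5,-5,21)=-5, clip(-2,-5,21)=-2, clip(0,-5,21)=0 -> [2, -5, -2, 0]

Answer: 2 -5 -2 0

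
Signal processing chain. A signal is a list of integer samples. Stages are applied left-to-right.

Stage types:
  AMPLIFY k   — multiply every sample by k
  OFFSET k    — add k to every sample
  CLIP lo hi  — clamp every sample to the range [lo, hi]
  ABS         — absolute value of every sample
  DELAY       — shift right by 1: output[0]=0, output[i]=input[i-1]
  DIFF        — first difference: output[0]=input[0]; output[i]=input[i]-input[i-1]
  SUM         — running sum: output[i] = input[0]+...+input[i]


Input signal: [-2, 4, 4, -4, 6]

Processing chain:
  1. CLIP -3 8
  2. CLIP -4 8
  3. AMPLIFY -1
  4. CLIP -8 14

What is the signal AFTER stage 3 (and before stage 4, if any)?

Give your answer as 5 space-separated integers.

Answer: 2 -4 -4 3 -6

Derivation:
Input: [-2, 4, 4, -4, 6]
Stage 1 (CLIP -3 8): clip(-2,-3,8)=-2, clip(4,-3,8)=4, clip(4,-3,8)=4, clip(-4,-3,8)=-3, clip(6,-3,8)=6 -> [-2, 4, 4, -3, 6]
Stage 2 (CLIP -4 8): clip(-2,-4,8)=-2, clip(4,-4,8)=4, clip(4,-4,8)=4, clip(-3,-4,8)=-3, clip(6,-4,8)=6 -> [-2, 4, 4, -3, 6]
Stage 3 (AMPLIFY -1): -2*-1=2, 4*-1=-4, 4*-1=-4, -3*-1=3, 6*-1=-6 -> [2, -4, -4, 3, -6]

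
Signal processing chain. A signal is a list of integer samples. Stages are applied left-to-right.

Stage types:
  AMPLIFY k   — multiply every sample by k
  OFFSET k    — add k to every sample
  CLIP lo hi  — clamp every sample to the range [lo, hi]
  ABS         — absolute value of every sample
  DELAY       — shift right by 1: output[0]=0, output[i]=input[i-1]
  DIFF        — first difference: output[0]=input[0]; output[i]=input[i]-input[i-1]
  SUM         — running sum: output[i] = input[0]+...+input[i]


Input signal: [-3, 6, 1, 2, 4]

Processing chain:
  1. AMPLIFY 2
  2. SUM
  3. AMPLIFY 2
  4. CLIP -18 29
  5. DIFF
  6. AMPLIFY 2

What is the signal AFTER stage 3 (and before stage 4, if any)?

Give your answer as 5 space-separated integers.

Answer: -12 12 16 24 40

Derivation:
Input: [-3, 6, 1, 2, 4]
Stage 1 (AMPLIFY 2): -3*2=-6, 6*2=12, 1*2=2, 2*2=4, 4*2=8 -> [-6, 12, 2, 4, 8]
Stage 2 (SUM): sum[0..0]=-6, sum[0..1]=6, sum[0..2]=8, sum[0..3]=12, sum[0..4]=20 -> [-6, 6, 8, 12, 20]
Stage 3 (AMPLIFY 2): -6*2=-12, 6*2=12, 8*2=16, 12*2=24, 20*2=40 -> [-12, 12, 16, 24, 40]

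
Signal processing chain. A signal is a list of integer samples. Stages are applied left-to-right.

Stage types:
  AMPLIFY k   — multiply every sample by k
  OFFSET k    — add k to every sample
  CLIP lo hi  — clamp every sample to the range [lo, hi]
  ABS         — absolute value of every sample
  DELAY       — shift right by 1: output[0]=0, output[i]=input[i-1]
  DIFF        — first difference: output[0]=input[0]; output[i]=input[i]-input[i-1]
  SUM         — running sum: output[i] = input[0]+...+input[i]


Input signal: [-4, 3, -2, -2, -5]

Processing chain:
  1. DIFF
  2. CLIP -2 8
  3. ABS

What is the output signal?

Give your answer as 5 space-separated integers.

Input: [-4, 3, -2, -2, -5]
Stage 1 (DIFF): s[0]=-4, 3--4=7, -2-3=-5, -2--2=0, -5--2=-3 -> [-4, 7, -5, 0, -3]
Stage 2 (CLIP -2 8): clip(-4,-2,8)=-2, clip(7,-2,8)=7, clip(-5,-2,8)=-2, clip(0,-2,8)=0, clip(-3,-2,8)=-2 -> [-2, 7, -2, 0, -2]
Stage 3 (ABS): |-2|=2, |7|=7, |-2|=2, |0|=0, |-2|=2 -> [2, 7, 2, 0, 2]

Answer: 2 7 2 0 2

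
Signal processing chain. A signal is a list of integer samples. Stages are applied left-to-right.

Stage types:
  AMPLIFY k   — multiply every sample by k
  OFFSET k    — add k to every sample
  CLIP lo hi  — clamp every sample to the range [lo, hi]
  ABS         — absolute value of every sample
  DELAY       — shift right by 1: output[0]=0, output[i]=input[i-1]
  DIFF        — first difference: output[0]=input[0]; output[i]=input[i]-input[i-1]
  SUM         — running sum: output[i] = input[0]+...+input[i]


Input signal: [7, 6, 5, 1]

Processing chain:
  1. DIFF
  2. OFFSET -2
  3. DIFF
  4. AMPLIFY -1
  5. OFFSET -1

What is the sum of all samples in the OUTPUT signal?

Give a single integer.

Input: [7, 6, 5, 1]
Stage 1 (DIFF): s[0]=7, 6-7=-1, 5-6=-1, 1-5=-4 -> [7, -1, -1, -4]
Stage 2 (OFFSET -2): 7+-2=5, -1+-2=-3, -1+-2=-3, -4+-2=-6 -> [5, -3, -3, -6]
Stage 3 (DIFF): s[0]=5, -3-5=-8, -3--3=0, -6--3=-3 -> [5, -8, 0, -3]
Stage 4 (AMPLIFY -1): 5*-1=-5, -8*-1=8, 0*-1=0, -3*-1=3 -> [-5, 8, 0, 3]
Stage 5 (OFFSET -1): -5+-1=-6, 8+-1=7, 0+-1=-1, 3+-1=2 -> [-6, 7, -1, 2]
Output sum: 2

Answer: 2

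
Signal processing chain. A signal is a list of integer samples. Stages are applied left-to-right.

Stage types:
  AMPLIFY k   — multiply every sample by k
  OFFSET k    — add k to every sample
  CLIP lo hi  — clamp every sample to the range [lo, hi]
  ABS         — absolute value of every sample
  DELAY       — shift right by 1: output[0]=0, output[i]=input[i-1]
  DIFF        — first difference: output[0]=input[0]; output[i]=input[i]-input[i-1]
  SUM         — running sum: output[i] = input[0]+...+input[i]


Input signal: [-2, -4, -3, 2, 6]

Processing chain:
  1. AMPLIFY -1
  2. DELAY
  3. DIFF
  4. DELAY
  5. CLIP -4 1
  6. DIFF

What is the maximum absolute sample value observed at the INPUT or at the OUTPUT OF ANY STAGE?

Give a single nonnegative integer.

Input: [-2, -4, -3, 2, 6] (max |s|=6)
Stage 1 (AMPLIFY -1): -2*-1=2, -4*-1=4, -3*-1=3, 2*-1=-2, 6*-1=-6 -> [2, 4, 3, -2, -6] (max |s|=6)
Stage 2 (DELAY): [0, 2, 4, 3, -2] = [0, 2, 4, 3, -2] -> [0, 2, 4, 3, -2] (max |s|=4)
Stage 3 (DIFF): s[0]=0, 2-0=2, 4-2=2, 3-4=-1, -2-3=-5 -> [0, 2, 2, -1, -5] (max |s|=5)
Stage 4 (DELAY): [0, 0, 2, 2, -1] = [0, 0, 2, 2, -1] -> [0, 0, 2, 2, -1] (max |s|=2)
Stage 5 (CLIP -4 1): clip(0,-4,1)=0, clip(0,-4,1)=0, clip(2,-4,1)=1, clip(2,-4,1)=1, clip(-1,-4,1)=-1 -> [0, 0, 1, 1, -1] (max |s|=1)
Stage 6 (DIFF): s[0]=0, 0-0=0, 1-0=1, 1-1=0, -1-1=-2 -> [0, 0, 1, 0, -2] (max |s|=2)
Overall max amplitude: 6

Answer: 6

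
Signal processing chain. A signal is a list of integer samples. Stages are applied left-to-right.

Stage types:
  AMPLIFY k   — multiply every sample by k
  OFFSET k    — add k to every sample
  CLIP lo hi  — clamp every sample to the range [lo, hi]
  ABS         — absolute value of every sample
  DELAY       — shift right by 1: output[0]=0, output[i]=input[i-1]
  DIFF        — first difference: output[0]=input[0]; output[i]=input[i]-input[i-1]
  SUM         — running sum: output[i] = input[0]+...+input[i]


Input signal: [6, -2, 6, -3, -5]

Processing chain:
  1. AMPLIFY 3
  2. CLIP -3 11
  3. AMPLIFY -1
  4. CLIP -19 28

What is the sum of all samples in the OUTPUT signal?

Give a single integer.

Input: [6, -2, 6, -3, -5]
Stage 1 (AMPLIFY 3): 6*3=18, -2*3=-6, 6*3=18, -3*3=-9, -5*3=-15 -> [18, -6, 18, -9, -15]
Stage 2 (CLIP -3 11): clip(18,-3,11)=11, clip(-6,-3,11)=-3, clip(18,-3,11)=11, clip(-9,-3,11)=-3, clip(-15,-3,11)=-3 -> [11, -3, 11, -3, -3]
Stage 3 (AMPLIFY -1): 11*-1=-11, -3*-1=3, 11*-1=-11, -3*-1=3, -3*-1=3 -> [-11, 3, -11, 3, 3]
Stage 4 (CLIP -19 28): clip(-11,-19,28)=-11, clip(3,-19,28)=3, clip(-11,-19,28)=-11, clip(3,-19,28)=3, clip(3,-19,28)=3 -> [-11, 3, -11, 3, 3]
Output sum: -13

Answer: -13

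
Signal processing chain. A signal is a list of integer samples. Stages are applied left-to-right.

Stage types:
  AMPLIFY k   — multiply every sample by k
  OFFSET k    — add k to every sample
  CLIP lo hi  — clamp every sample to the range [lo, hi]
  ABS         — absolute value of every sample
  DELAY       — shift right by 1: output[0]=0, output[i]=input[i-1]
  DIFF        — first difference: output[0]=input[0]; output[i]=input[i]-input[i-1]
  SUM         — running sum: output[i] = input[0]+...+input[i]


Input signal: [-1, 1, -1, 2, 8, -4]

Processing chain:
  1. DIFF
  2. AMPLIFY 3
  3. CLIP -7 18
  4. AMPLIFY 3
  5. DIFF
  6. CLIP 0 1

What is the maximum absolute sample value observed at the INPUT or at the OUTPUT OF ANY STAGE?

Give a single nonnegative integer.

Input: [-1, 1, -1, 2, 8, -4] (max |s|=8)
Stage 1 (DIFF): s[0]=-1, 1--1=2, -1-1=-2, 2--1=3, 8-2=6, -4-8=-12 -> [-1, 2, -2, 3, 6, -12] (max |s|=12)
Stage 2 (AMPLIFY 3): -1*3=-3, 2*3=6, -2*3=-6, 3*3=9, 6*3=18, -12*3=-36 -> [-3, 6, -6, 9, 18, -36] (max |s|=36)
Stage 3 (CLIP -7 18): clip(-3,-7,18)=-3, clip(6,-7,18)=6, clip(-6,-7,18)=-6, clip(9,-7,18)=9, clip(18,-7,18)=18, clip(-36,-7,18)=-7 -> [-3, 6, -6, 9, 18, -7] (max |s|=18)
Stage 4 (AMPLIFY 3): -3*3=-9, 6*3=18, -6*3=-18, 9*3=27, 18*3=54, -7*3=-21 -> [-9, 18, -18, 27, 54, -21] (max |s|=54)
Stage 5 (DIFF): s[0]=-9, 18--9=27, -18-18=-36, 27--18=45, 54-27=27, -21-54=-75 -> [-9, 27, -36, 45, 27, -75] (max |s|=75)
Stage 6 (CLIP 0 1): clip(-9,0,1)=0, clip(27,0,1)=1, clip(-36,0,1)=0, clip(45,0,1)=1, clip(27,0,1)=1, clip(-75,0,1)=0 -> [0, 1, 0, 1, 1, 0] (max |s|=1)
Overall max amplitude: 75

Answer: 75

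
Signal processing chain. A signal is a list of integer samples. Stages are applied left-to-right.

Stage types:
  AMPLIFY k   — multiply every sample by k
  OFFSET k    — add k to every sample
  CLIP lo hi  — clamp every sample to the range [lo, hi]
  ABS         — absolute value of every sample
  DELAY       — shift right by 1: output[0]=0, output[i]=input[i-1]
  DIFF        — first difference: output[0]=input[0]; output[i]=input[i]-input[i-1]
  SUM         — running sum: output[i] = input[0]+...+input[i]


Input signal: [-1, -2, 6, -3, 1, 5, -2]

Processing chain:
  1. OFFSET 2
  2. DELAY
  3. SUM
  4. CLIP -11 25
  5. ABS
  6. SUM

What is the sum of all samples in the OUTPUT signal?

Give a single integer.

Answer: 111

Derivation:
Input: [-1, -2, 6, -3, 1, 5, -2]
Stage 1 (OFFSET 2): -1+2=1, -2+2=0, 6+2=8, -3+2=-1, 1+2=3, 5+2=7, -2+2=0 -> [1, 0, 8, -1, 3, 7, 0]
Stage 2 (DELAY): [0, 1, 0, 8, -1, 3, 7] = [0, 1, 0, 8, -1, 3, 7] -> [0, 1, 0, 8, -1, 3, 7]
Stage 3 (SUM): sum[0..0]=0, sum[0..1]=1, sum[0..2]=1, sum[0..3]=9, sum[0..4]=8, sum[0..5]=11, sum[0..6]=18 -> [0, 1, 1, 9, 8, 11, 18]
Stage 4 (CLIP -11 25): clip(0,-11,25)=0, clip(1,-11,25)=1, clip(1,-11,25)=1, clip(9,-11,25)=9, clip(8,-11,25)=8, clip(11,-11,25)=11, clip(18,-11,25)=18 -> [0, 1, 1, 9, 8, 11, 18]
Stage 5 (ABS): |0|=0, |1|=1, |1|=1, |9|=9, |8|=8, |11|=11, |18|=18 -> [0, 1, 1, 9, 8, 11, 18]
Stage 6 (SUM): sum[0..0]=0, sum[0..1]=1, sum[0..2]=2, sum[0..3]=11, sum[0..4]=19, sum[0..5]=30, sum[0..6]=48 -> [0, 1, 2, 11, 19, 30, 48]
Output sum: 111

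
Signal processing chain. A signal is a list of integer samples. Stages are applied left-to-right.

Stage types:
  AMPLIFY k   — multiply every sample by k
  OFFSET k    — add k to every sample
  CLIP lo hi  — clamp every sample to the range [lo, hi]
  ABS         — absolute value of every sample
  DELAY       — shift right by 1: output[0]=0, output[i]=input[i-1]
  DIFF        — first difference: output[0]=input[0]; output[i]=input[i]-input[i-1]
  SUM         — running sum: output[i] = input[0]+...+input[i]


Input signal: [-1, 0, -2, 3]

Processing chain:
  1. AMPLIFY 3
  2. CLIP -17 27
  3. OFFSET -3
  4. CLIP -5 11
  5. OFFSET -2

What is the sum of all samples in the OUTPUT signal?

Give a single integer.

Answer: -15

Derivation:
Input: [-1, 0, -2, 3]
Stage 1 (AMPLIFY 3): -1*3=-3, 0*3=0, -2*3=-6, 3*3=9 -> [-3, 0, -6, 9]
Stage 2 (CLIP -17 27): clip(-3,-17,27)=-3, clip(0,-17,27)=0, clip(-6,-17,27)=-6, clip(9,-17,27)=9 -> [-3, 0, -6, 9]
Stage 3 (OFFSET -3): -3+-3=-6, 0+-3=-3, -6+-3=-9, 9+-3=6 -> [-6, -3, -9, 6]
Stage 4 (CLIP -5 11): clip(-6,-5,11)=-5, clip(-3,-5,11)=-3, clip(-9,-5,11)=-5, clip(6,-5,11)=6 -> [-5, -3, -5, 6]
Stage 5 (OFFSET -2): -5+-2=-7, -3+-2=-5, -5+-2=-7, 6+-2=4 -> [-7, -5, -7, 4]
Output sum: -15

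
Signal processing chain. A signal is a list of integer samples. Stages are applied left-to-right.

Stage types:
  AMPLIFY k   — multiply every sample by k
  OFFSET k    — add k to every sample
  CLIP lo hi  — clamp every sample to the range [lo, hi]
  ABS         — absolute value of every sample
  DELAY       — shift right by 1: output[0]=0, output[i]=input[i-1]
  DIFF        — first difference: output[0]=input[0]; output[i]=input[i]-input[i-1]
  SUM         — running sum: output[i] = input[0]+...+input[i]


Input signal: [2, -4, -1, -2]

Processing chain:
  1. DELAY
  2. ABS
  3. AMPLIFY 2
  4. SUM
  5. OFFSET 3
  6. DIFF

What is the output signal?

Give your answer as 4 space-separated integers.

Answer: 3 4 8 2

Derivation:
Input: [2, -4, -1, -2]
Stage 1 (DELAY): [0, 2, -4, -1] = [0, 2, -4, -1] -> [0, 2, -4, -1]
Stage 2 (ABS): |0|=0, |2|=2, |-4|=4, |-1|=1 -> [0, 2, 4, 1]
Stage 3 (AMPLIFY 2): 0*2=0, 2*2=4, 4*2=8, 1*2=2 -> [0, 4, 8, 2]
Stage 4 (SUM): sum[0..0]=0, sum[0..1]=4, sum[0..2]=12, sum[0..3]=14 -> [0, 4, 12, 14]
Stage 5 (OFFSET 3): 0+3=3, 4+3=7, 12+3=15, 14+3=17 -> [3, 7, 15, 17]
Stage 6 (DIFF): s[0]=3, 7-3=4, 15-7=8, 17-15=2 -> [3, 4, 8, 2]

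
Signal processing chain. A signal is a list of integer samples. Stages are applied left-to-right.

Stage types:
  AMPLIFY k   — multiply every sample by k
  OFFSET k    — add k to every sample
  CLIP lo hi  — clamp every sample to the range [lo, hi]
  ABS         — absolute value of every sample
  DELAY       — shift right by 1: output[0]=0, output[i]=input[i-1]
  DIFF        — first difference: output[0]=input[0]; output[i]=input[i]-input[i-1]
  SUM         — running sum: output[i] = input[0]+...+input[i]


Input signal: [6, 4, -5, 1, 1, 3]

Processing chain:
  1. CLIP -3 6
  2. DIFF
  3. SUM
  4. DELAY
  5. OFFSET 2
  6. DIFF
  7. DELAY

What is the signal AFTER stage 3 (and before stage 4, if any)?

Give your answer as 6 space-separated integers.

Input: [6, 4, -5, 1, 1, 3]
Stage 1 (CLIP -3 6): clip(6,-3,6)=6, clip(4,-3,6)=4, clip(-5,-3,6)=-3, clip(1,-3,6)=1, clip(1,-3,6)=1, clip(3,-3,6)=3 -> [6, 4, -3, 1, 1, 3]
Stage 2 (DIFF): s[0]=6, 4-6=-2, -3-4=-7, 1--3=4, 1-1=0, 3-1=2 -> [6, -2, -7, 4, 0, 2]
Stage 3 (SUM): sum[0..0]=6, sum[0..1]=4, sum[0..2]=-3, sum[0..3]=1, sum[0..4]=1, sum[0..5]=3 -> [6, 4, -3, 1, 1, 3]

Answer: 6 4 -3 1 1 3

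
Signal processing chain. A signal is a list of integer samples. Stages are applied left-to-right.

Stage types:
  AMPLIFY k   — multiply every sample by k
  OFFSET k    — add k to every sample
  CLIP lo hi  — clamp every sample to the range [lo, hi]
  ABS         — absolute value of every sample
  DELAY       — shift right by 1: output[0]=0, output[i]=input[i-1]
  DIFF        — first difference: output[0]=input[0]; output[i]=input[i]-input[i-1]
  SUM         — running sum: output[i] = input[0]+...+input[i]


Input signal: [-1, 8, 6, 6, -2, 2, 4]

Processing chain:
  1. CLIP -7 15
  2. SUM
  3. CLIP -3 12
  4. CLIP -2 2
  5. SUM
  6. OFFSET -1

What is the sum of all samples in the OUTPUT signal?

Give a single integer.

Answer: 28

Derivation:
Input: [-1, 8, 6, 6, -2, 2, 4]
Stage 1 (CLIP -7 15): clip(-1,-7,15)=-1, clip(8,-7,15)=8, clip(6,-7,15)=6, clip(6,-7,15)=6, clip(-2,-7,15)=-2, clip(2,-7,15)=2, clip(4,-7,15)=4 -> [-1, 8, 6, 6, -2, 2, 4]
Stage 2 (SUM): sum[0..0]=-1, sum[0..1]=7, sum[0..2]=13, sum[0..3]=19, sum[0..4]=17, sum[0..5]=19, sum[0..6]=23 -> [-1, 7, 13, 19, 17, 19, 23]
Stage 3 (CLIP -3 12): clip(-1,-3,12)=-1, clip(7,-3,12)=7, clip(13,-3,12)=12, clip(19,-3,12)=12, clip(17,-3,12)=12, clip(19,-3,12)=12, clip(23,-3,12)=12 -> [-1, 7, 12, 12, 12, 12, 12]
Stage 4 (CLIP -2 2): clip(-1,-2,2)=-1, clip(7,-2,2)=2, clip(12,-2,2)=2, clip(12,-2,2)=2, clip(12,-2,2)=2, clip(12,-2,2)=2, clip(12,-2,2)=2 -> [-1, 2, 2, 2, 2, 2, 2]
Stage 5 (SUM): sum[0..0]=-1, sum[0..1]=1, sum[0..2]=3, sum[0..3]=5, sum[0..4]=7, sum[0..5]=9, sum[0..6]=11 -> [-1, 1, 3, 5, 7, 9, 11]
Stage 6 (OFFSET -1): -1+-1=-2, 1+-1=0, 3+-1=2, 5+-1=4, 7+-1=6, 9+-1=8, 11+-1=10 -> [-2, 0, 2, 4, 6, 8, 10]
Output sum: 28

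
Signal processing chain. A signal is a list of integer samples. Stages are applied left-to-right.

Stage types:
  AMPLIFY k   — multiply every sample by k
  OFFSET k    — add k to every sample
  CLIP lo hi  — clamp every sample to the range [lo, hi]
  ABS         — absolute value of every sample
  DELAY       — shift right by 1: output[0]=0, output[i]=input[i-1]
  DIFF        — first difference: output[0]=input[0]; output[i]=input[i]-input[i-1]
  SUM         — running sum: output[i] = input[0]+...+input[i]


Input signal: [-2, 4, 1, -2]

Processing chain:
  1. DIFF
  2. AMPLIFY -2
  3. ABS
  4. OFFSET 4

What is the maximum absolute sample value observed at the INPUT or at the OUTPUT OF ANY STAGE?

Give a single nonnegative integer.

Answer: 16

Derivation:
Input: [-2, 4, 1, -2] (max |s|=4)
Stage 1 (DIFF): s[0]=-2, 4--2=6, 1-4=-3, -2-1=-3 -> [-2, 6, -3, -3] (max |s|=6)
Stage 2 (AMPLIFY -2): -2*-2=4, 6*-2=-12, -3*-2=6, -3*-2=6 -> [4, -12, 6, 6] (max |s|=12)
Stage 3 (ABS): |4|=4, |-12|=12, |6|=6, |6|=6 -> [4, 12, 6, 6] (max |s|=12)
Stage 4 (OFFSET 4): 4+4=8, 12+4=16, 6+4=10, 6+4=10 -> [8, 16, 10, 10] (max |s|=16)
Overall max amplitude: 16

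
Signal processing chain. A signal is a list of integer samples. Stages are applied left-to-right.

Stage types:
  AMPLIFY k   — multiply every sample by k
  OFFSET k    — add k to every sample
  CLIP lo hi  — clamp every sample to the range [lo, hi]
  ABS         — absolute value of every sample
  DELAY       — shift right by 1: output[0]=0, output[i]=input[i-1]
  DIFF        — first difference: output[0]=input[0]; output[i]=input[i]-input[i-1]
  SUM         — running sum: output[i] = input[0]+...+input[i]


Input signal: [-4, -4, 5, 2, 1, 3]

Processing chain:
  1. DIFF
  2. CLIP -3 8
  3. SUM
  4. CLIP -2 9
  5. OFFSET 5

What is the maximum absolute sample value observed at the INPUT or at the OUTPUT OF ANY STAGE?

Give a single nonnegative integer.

Answer: 10

Derivation:
Input: [-4, -4, 5, 2, 1, 3] (max |s|=5)
Stage 1 (DIFF): s[0]=-4, -4--4=0, 5--4=9, 2-5=-3, 1-2=-1, 3-1=2 -> [-4, 0, 9, -3, -1, 2] (max |s|=9)
Stage 2 (CLIP -3 8): clip(-4,-3,8)=-3, clip(0,-3,8)=0, clip(9,-3,8)=8, clip(-3,-3,8)=-3, clip(-1,-3,8)=-1, clip(2,-3,8)=2 -> [-3, 0, 8, -3, -1, 2] (max |s|=8)
Stage 3 (SUM): sum[0..0]=-3, sum[0..1]=-3, sum[0..2]=5, sum[0..3]=2, sum[0..4]=1, sum[0..5]=3 -> [-3, -3, 5, 2, 1, 3] (max |s|=5)
Stage 4 (CLIP -2 9): clip(-3,-2,9)=-2, clip(-3,-2,9)=-2, clip(5,-2,9)=5, clip(2,-2,9)=2, clip(1,-2,9)=1, clip(3,-2,9)=3 -> [-2, -2, 5, 2, 1, 3] (max |s|=5)
Stage 5 (OFFSET 5): -2+5=3, -2+5=3, 5+5=10, 2+5=7, 1+5=6, 3+5=8 -> [3, 3, 10, 7, 6, 8] (max |s|=10)
Overall max amplitude: 10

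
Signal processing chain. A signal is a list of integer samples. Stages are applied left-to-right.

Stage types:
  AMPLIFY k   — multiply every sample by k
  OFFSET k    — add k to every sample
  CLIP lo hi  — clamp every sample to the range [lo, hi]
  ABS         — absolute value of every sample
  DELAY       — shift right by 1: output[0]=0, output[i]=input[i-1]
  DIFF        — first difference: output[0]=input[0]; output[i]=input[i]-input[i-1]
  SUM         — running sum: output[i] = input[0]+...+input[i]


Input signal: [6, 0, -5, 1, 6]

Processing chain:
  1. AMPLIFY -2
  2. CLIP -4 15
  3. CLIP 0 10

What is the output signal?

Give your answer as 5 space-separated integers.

Input: [6, 0, -5, 1, 6]
Stage 1 (AMPLIFY -2): 6*-2=-12, 0*-2=0, -5*-2=10, 1*-2=-2, 6*-2=-12 -> [-12, 0, 10, -2, -12]
Stage 2 (CLIP -4 15): clip(-12,-4,15)=-4, clip(0,-4,15)=0, clip(10,-4,15)=10, clip(-2,-4,15)=-2, clip(-12,-4,15)=-4 -> [-4, 0, 10, -2, -4]
Stage 3 (CLIP 0 10): clip(-4,0,10)=0, clip(0,0,10)=0, clip(10,0,10)=10, clip(-2,0,10)=0, clip(-4,0,10)=0 -> [0, 0, 10, 0, 0]

Answer: 0 0 10 0 0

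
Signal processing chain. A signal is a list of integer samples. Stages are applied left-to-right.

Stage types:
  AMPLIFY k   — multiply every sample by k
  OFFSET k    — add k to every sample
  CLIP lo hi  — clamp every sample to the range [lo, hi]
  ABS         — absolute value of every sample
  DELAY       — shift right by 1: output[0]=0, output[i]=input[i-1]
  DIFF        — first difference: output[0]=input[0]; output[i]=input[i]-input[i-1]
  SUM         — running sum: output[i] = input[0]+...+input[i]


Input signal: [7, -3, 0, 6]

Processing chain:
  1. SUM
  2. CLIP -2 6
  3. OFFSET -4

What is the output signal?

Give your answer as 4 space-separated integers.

Answer: 2 0 0 2

Derivation:
Input: [7, -3, 0, 6]
Stage 1 (SUM): sum[0..0]=7, sum[0..1]=4, sum[0..2]=4, sum[0..3]=10 -> [7, 4, 4, 10]
Stage 2 (CLIP -2 6): clip(7,-2,6)=6, clip(4,-2,6)=4, clip(4,-2,6)=4, clip(10,-2,6)=6 -> [6, 4, 4, 6]
Stage 3 (OFFSET -4): 6+-4=2, 4+-4=0, 4+-4=0, 6+-4=2 -> [2, 0, 0, 2]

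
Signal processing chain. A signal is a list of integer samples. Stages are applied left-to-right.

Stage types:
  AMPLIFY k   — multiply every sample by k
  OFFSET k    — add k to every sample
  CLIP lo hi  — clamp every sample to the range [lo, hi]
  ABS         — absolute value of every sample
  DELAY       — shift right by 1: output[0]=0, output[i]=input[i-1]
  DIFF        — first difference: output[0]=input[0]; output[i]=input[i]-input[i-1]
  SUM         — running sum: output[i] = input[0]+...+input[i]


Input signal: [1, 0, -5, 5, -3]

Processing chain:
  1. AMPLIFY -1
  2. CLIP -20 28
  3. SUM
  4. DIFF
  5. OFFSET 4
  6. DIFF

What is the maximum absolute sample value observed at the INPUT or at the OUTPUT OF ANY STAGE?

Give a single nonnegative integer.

Input: [1, 0, -5, 5, -3] (max |s|=5)
Stage 1 (AMPLIFY -1): 1*-1=-1, 0*-1=0, -5*-1=5, 5*-1=-5, -3*-1=3 -> [-1, 0, 5, -5, 3] (max |s|=5)
Stage 2 (CLIP -20 28): clip(-1,-20,28)=-1, clip(0,-20,28)=0, clip(5,-20,28)=5, clip(-5,-20,28)=-5, clip(3,-20,28)=3 -> [-1, 0, 5, -5, 3] (max |s|=5)
Stage 3 (SUM): sum[0..0]=-1, sum[0..1]=-1, sum[0..2]=4, sum[0..3]=-1, sum[0..4]=2 -> [-1, -1, 4, -1, 2] (max |s|=4)
Stage 4 (DIFF): s[0]=-1, -1--1=0, 4--1=5, -1-4=-5, 2--1=3 -> [-1, 0, 5, -5, 3] (max |s|=5)
Stage 5 (OFFSET 4): -1+4=3, 0+4=4, 5+4=9, -5+4=-1, 3+4=7 -> [3, 4, 9, -1, 7] (max |s|=9)
Stage 6 (DIFF): s[0]=3, 4-3=1, 9-4=5, -1-9=-10, 7--1=8 -> [3, 1, 5, -10, 8] (max |s|=10)
Overall max amplitude: 10

Answer: 10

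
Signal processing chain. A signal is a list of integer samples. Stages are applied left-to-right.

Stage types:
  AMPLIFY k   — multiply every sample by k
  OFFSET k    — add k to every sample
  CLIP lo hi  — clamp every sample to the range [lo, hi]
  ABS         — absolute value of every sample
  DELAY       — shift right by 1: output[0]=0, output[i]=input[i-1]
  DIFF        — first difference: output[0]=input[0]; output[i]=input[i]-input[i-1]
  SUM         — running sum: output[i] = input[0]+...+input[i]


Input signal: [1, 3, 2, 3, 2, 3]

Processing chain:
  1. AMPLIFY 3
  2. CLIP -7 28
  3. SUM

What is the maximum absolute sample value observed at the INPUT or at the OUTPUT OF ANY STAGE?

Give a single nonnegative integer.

Answer: 42

Derivation:
Input: [1, 3, 2, 3, 2, 3] (max |s|=3)
Stage 1 (AMPLIFY 3): 1*3=3, 3*3=9, 2*3=6, 3*3=9, 2*3=6, 3*3=9 -> [3, 9, 6, 9, 6, 9] (max |s|=9)
Stage 2 (CLIP -7 28): clip(3,-7,28)=3, clip(9,-7,28)=9, clip(6,-7,28)=6, clip(9,-7,28)=9, clip(6,-7,28)=6, clip(9,-7,28)=9 -> [3, 9, 6, 9, 6, 9] (max |s|=9)
Stage 3 (SUM): sum[0..0]=3, sum[0..1]=12, sum[0..2]=18, sum[0..3]=27, sum[0..4]=33, sum[0..5]=42 -> [3, 12, 18, 27, 33, 42] (max |s|=42)
Overall max amplitude: 42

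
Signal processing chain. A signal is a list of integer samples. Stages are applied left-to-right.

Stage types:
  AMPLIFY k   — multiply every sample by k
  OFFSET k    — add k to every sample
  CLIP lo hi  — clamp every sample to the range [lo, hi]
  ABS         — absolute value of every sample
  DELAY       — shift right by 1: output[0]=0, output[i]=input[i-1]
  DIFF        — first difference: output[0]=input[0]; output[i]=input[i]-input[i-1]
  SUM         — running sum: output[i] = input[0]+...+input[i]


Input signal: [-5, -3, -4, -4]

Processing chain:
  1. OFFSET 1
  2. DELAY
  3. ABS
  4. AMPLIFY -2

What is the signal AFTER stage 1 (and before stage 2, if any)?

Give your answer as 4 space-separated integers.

Answer: -4 -2 -3 -3

Derivation:
Input: [-5, -3, -4, -4]
Stage 1 (OFFSET 1): -5+1=-4, -3+1=-2, -4+1=-3, -4+1=-3 -> [-4, -2, -3, -3]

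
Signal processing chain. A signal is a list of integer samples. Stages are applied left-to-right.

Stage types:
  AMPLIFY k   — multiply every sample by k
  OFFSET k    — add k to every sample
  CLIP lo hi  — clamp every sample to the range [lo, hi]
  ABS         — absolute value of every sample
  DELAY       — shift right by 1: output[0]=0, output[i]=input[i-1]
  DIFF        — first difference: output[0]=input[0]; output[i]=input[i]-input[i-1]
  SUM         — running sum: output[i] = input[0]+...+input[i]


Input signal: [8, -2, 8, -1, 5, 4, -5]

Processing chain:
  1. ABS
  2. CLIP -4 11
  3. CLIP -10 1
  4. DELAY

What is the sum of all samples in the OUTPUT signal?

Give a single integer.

Answer: 6

Derivation:
Input: [8, -2, 8, -1, 5, 4, -5]
Stage 1 (ABS): |8|=8, |-2|=2, |8|=8, |-1|=1, |5|=5, |4|=4, |-5|=5 -> [8, 2, 8, 1, 5, 4, 5]
Stage 2 (CLIP -4 11): clip(8,-4,11)=8, clip(2,-4,11)=2, clip(8,-4,11)=8, clip(1,-4,11)=1, clip(5,-4,11)=5, clip(4,-4,11)=4, clip(5,-4,11)=5 -> [8, 2, 8, 1, 5, 4, 5]
Stage 3 (CLIP -10 1): clip(8,-10,1)=1, clip(2,-10,1)=1, clip(8,-10,1)=1, clip(1,-10,1)=1, clip(5,-10,1)=1, clip(4,-10,1)=1, clip(5,-10,1)=1 -> [1, 1, 1, 1, 1, 1, 1]
Stage 4 (DELAY): [0, 1, 1, 1, 1, 1, 1] = [0, 1, 1, 1, 1, 1, 1] -> [0, 1, 1, 1, 1, 1, 1]
Output sum: 6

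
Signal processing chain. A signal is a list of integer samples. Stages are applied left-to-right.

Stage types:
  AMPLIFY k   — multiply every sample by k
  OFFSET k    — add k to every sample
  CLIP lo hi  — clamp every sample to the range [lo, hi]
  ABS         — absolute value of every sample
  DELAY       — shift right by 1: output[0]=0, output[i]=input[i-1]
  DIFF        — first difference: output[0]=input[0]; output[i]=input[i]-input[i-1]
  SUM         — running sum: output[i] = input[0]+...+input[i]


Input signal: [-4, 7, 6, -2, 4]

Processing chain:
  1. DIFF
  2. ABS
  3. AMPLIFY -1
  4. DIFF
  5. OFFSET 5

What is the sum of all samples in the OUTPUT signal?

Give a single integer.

Answer: 19

Derivation:
Input: [-4, 7, 6, -2, 4]
Stage 1 (DIFF): s[0]=-4, 7--4=11, 6-7=-1, -2-6=-8, 4--2=6 -> [-4, 11, -1, -8, 6]
Stage 2 (ABS): |-4|=4, |11|=11, |-1|=1, |-8|=8, |6|=6 -> [4, 11, 1, 8, 6]
Stage 3 (AMPLIFY -1): 4*-1=-4, 11*-1=-11, 1*-1=-1, 8*-1=-8, 6*-1=-6 -> [-4, -11, -1, -8, -6]
Stage 4 (DIFF): s[0]=-4, -11--4=-7, -1--11=10, -8--1=-7, -6--8=2 -> [-4, -7, 10, -7, 2]
Stage 5 (OFFSET 5): -4+5=1, -7+5=-2, 10+5=15, -7+5=-2, 2+5=7 -> [1, -2, 15, -2, 7]
Output sum: 19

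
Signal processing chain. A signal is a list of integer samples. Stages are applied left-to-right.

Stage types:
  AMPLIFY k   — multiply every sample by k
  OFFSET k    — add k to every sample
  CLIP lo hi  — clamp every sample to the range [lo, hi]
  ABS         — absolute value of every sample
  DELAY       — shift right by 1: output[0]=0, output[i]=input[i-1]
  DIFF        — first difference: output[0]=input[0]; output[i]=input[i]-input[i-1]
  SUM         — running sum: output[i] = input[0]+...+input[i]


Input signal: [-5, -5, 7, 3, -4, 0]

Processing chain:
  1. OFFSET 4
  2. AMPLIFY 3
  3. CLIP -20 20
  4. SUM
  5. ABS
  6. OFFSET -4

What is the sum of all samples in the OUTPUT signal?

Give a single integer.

Input: [-5, -5, 7, 3, -4, 0]
Stage 1 (OFFSET 4): -5+4=-1, -5+4=-1, 7+4=11, 3+4=7, -4+4=0, 0+4=4 -> [-1, -1, 11, 7, 0, 4]
Stage 2 (AMPLIFY 3): -1*3=-3, -1*3=-3, 11*3=33, 7*3=21, 0*3=0, 4*3=12 -> [-3, -3, 33, 21, 0, 12]
Stage 3 (CLIP -20 20): clip(-3,-20,20)=-3, clip(-3,-20,20)=-3, clip(33,-20,20)=20, clip(21,-20,20)=20, clip(0,-20,20)=0, clip(12,-20,20)=12 -> [-3, -3, 20, 20, 0, 12]
Stage 4 (SUM): sum[0..0]=-3, sum[0..1]=-6, sum[0..2]=14, sum[0..3]=34, sum[0..4]=34, sum[0..5]=46 -> [-3, -6, 14, 34, 34, 46]
Stage 5 (ABS): |-3|=3, |-6|=6, |14|=14, |34|=34, |34|=34, |46|=46 -> [3, 6, 14, 34, 34, 46]
Stage 6 (OFFSET -4): 3+-4=-1, 6+-4=2, 14+-4=10, 34+-4=30, 34+-4=30, 46+-4=42 -> [-1, 2, 10, 30, 30, 42]
Output sum: 113

Answer: 113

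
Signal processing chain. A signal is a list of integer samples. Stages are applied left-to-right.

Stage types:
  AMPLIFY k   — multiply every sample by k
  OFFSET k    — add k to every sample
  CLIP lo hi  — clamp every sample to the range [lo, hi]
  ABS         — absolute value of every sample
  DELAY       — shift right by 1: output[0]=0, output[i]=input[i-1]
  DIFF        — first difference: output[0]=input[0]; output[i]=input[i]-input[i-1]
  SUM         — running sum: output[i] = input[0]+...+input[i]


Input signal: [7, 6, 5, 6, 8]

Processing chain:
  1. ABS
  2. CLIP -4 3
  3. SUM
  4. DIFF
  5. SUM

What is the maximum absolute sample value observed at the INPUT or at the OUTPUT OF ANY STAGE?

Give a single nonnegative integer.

Answer: 15

Derivation:
Input: [7, 6, 5, 6, 8] (max |s|=8)
Stage 1 (ABS): |7|=7, |6|=6, |5|=5, |6|=6, |8|=8 -> [7, 6, 5, 6, 8] (max |s|=8)
Stage 2 (CLIP -4 3): clip(7,-4,3)=3, clip(6,-4,3)=3, clip(5,-4,3)=3, clip(6,-4,3)=3, clip(8,-4,3)=3 -> [3, 3, 3, 3, 3] (max |s|=3)
Stage 3 (SUM): sum[0..0]=3, sum[0..1]=6, sum[0..2]=9, sum[0..3]=12, sum[0..4]=15 -> [3, 6, 9, 12, 15] (max |s|=15)
Stage 4 (DIFF): s[0]=3, 6-3=3, 9-6=3, 12-9=3, 15-12=3 -> [3, 3, 3, 3, 3] (max |s|=3)
Stage 5 (SUM): sum[0..0]=3, sum[0..1]=6, sum[0..2]=9, sum[0..3]=12, sum[0..4]=15 -> [3, 6, 9, 12, 15] (max |s|=15)
Overall max amplitude: 15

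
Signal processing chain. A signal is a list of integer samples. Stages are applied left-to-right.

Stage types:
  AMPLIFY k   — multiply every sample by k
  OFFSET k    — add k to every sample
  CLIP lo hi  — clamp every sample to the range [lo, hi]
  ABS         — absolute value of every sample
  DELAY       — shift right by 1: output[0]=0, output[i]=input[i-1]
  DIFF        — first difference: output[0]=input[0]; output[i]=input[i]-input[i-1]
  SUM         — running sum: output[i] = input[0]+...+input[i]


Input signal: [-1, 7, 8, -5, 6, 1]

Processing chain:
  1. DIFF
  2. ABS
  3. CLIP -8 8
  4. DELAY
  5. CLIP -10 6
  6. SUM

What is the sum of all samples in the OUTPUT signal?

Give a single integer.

Answer: 50

Derivation:
Input: [-1, 7, 8, -5, 6, 1]
Stage 1 (DIFF): s[0]=-1, 7--1=8, 8-7=1, -5-8=-13, 6--5=11, 1-6=-5 -> [-1, 8, 1, -13, 11, -5]
Stage 2 (ABS): |-1|=1, |8|=8, |1|=1, |-13|=13, |11|=11, |-5|=5 -> [1, 8, 1, 13, 11, 5]
Stage 3 (CLIP -8 8): clip(1,-8,8)=1, clip(8,-8,8)=8, clip(1,-8,8)=1, clip(13,-8,8)=8, clip(11,-8,8)=8, clip(5,-8,8)=5 -> [1, 8, 1, 8, 8, 5]
Stage 4 (DELAY): [0, 1, 8, 1, 8, 8] = [0, 1, 8, 1, 8, 8] -> [0, 1, 8, 1, 8, 8]
Stage 5 (CLIP -10 6): clip(0,-10,6)=0, clip(1,-10,6)=1, clip(8,-10,6)=6, clip(1,-10,6)=1, clip(8,-10,6)=6, clip(8,-10,6)=6 -> [0, 1, 6, 1, 6, 6]
Stage 6 (SUM): sum[0..0]=0, sum[0..1]=1, sum[0..2]=7, sum[0..3]=8, sum[0..4]=14, sum[0..5]=20 -> [0, 1, 7, 8, 14, 20]
Output sum: 50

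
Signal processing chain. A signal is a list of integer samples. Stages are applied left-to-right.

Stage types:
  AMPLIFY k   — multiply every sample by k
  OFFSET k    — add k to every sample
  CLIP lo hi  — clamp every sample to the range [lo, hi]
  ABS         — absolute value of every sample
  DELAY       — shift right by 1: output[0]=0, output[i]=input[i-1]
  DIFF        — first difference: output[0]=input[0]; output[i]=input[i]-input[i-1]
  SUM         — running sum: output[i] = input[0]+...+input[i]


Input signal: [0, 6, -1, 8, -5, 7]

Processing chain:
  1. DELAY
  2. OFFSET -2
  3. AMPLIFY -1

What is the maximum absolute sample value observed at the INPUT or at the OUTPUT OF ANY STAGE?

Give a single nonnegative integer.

Answer: 8

Derivation:
Input: [0, 6, -1, 8, -5, 7] (max |s|=8)
Stage 1 (DELAY): [0, 0, 6, -1, 8, -5] = [0, 0, 6, -1, 8, -5] -> [0, 0, 6, -1, 8, -5] (max |s|=8)
Stage 2 (OFFSET -2): 0+-2=-2, 0+-2=-2, 6+-2=4, -1+-2=-3, 8+-2=6, -5+-2=-7 -> [-2, -2, 4, -3, 6, -7] (max |s|=7)
Stage 3 (AMPLIFY -1): -2*-1=2, -2*-1=2, 4*-1=-4, -3*-1=3, 6*-1=-6, -7*-1=7 -> [2, 2, -4, 3, -6, 7] (max |s|=7)
Overall max amplitude: 8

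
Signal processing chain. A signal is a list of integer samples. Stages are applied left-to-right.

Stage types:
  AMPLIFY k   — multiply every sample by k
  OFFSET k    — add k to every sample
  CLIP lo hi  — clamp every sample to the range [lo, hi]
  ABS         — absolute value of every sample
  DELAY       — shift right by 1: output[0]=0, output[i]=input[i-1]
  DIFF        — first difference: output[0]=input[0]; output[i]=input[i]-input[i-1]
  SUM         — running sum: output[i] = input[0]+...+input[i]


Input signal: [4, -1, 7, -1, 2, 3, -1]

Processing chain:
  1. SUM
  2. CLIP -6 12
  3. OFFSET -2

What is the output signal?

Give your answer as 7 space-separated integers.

Answer: 2 1 8 7 9 10 10

Derivation:
Input: [4, -1, 7, -1, 2, 3, -1]
Stage 1 (SUM): sum[0..0]=4, sum[0..1]=3, sum[0..2]=10, sum[0..3]=9, sum[0..4]=11, sum[0..5]=14, sum[0..6]=13 -> [4, 3, 10, 9, 11, 14, 13]
Stage 2 (CLIP -6 12): clip(4,-6,12)=4, clip(3,-6,12)=3, clip(10,-6,12)=10, clip(9,-6,12)=9, clip(11,-6,12)=11, clip(14,-6,12)=12, clip(13,-6,12)=12 -> [4, 3, 10, 9, 11, 12, 12]
Stage 3 (OFFSET -2): 4+-2=2, 3+-2=1, 10+-2=8, 9+-2=7, 11+-2=9, 12+-2=10, 12+-2=10 -> [2, 1, 8, 7, 9, 10, 10]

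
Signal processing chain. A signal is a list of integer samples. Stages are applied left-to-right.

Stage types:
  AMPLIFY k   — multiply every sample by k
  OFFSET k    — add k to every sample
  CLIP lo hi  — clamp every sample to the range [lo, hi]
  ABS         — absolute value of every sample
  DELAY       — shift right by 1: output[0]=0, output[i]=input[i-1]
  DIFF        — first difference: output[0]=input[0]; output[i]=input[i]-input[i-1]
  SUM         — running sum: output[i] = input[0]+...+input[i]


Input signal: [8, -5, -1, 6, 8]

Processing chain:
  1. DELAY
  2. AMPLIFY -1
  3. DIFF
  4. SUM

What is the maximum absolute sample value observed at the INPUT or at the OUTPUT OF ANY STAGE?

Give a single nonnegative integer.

Answer: 13

Derivation:
Input: [8, -5, -1, 6, 8] (max |s|=8)
Stage 1 (DELAY): [0, 8, -5, -1, 6] = [0, 8, -5, -1, 6] -> [0, 8, -5, -1, 6] (max |s|=8)
Stage 2 (AMPLIFY -1): 0*-1=0, 8*-1=-8, -5*-1=5, -1*-1=1, 6*-1=-6 -> [0, -8, 5, 1, -6] (max |s|=8)
Stage 3 (DIFF): s[0]=0, -8-0=-8, 5--8=13, 1-5=-4, -6-1=-7 -> [0, -8, 13, -4, -7] (max |s|=13)
Stage 4 (SUM): sum[0..0]=0, sum[0..1]=-8, sum[0..2]=5, sum[0..3]=1, sum[0..4]=-6 -> [0, -8, 5, 1, -6] (max |s|=8)
Overall max amplitude: 13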